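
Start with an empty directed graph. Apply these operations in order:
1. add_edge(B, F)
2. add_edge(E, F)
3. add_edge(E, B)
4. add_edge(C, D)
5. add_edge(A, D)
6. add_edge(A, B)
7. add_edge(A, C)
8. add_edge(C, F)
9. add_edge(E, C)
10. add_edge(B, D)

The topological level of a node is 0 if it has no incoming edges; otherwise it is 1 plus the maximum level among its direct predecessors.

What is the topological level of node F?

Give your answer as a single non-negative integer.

Op 1: add_edge(B, F). Edges now: 1
Op 2: add_edge(E, F). Edges now: 2
Op 3: add_edge(E, B). Edges now: 3
Op 4: add_edge(C, D). Edges now: 4
Op 5: add_edge(A, D). Edges now: 5
Op 6: add_edge(A, B). Edges now: 6
Op 7: add_edge(A, C). Edges now: 7
Op 8: add_edge(C, F). Edges now: 8
Op 9: add_edge(E, C). Edges now: 9
Op 10: add_edge(B, D). Edges now: 10
Compute levels (Kahn BFS):
  sources (in-degree 0): A, E
  process A: level=0
    A->B: in-degree(B)=1, level(B)>=1
    A->C: in-degree(C)=1, level(C)>=1
    A->D: in-degree(D)=2, level(D)>=1
  process E: level=0
    E->B: in-degree(B)=0, level(B)=1, enqueue
    E->C: in-degree(C)=0, level(C)=1, enqueue
    E->F: in-degree(F)=2, level(F)>=1
  process B: level=1
    B->D: in-degree(D)=1, level(D)>=2
    B->F: in-degree(F)=1, level(F)>=2
  process C: level=1
    C->D: in-degree(D)=0, level(D)=2, enqueue
    C->F: in-degree(F)=0, level(F)=2, enqueue
  process D: level=2
  process F: level=2
All levels: A:0, B:1, C:1, D:2, E:0, F:2
level(F) = 2

Answer: 2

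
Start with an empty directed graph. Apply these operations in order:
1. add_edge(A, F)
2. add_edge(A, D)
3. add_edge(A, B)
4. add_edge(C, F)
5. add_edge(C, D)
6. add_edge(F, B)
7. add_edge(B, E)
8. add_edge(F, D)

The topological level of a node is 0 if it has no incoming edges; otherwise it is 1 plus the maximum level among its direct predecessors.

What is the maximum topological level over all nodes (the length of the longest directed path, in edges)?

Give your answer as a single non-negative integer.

Answer: 3

Derivation:
Op 1: add_edge(A, F). Edges now: 1
Op 2: add_edge(A, D). Edges now: 2
Op 3: add_edge(A, B). Edges now: 3
Op 4: add_edge(C, F). Edges now: 4
Op 5: add_edge(C, D). Edges now: 5
Op 6: add_edge(F, B). Edges now: 6
Op 7: add_edge(B, E). Edges now: 7
Op 8: add_edge(F, D). Edges now: 8
Compute levels (Kahn BFS):
  sources (in-degree 0): A, C
  process A: level=0
    A->B: in-degree(B)=1, level(B)>=1
    A->D: in-degree(D)=2, level(D)>=1
    A->F: in-degree(F)=1, level(F)>=1
  process C: level=0
    C->D: in-degree(D)=1, level(D)>=1
    C->F: in-degree(F)=0, level(F)=1, enqueue
  process F: level=1
    F->B: in-degree(B)=0, level(B)=2, enqueue
    F->D: in-degree(D)=0, level(D)=2, enqueue
  process B: level=2
    B->E: in-degree(E)=0, level(E)=3, enqueue
  process D: level=2
  process E: level=3
All levels: A:0, B:2, C:0, D:2, E:3, F:1
max level = 3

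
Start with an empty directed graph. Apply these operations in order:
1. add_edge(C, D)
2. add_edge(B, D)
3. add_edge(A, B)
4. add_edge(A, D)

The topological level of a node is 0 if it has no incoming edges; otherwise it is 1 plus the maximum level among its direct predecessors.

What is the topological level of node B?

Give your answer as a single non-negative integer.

Answer: 1

Derivation:
Op 1: add_edge(C, D). Edges now: 1
Op 2: add_edge(B, D). Edges now: 2
Op 3: add_edge(A, B). Edges now: 3
Op 4: add_edge(A, D). Edges now: 4
Compute levels (Kahn BFS):
  sources (in-degree 0): A, C
  process A: level=0
    A->B: in-degree(B)=0, level(B)=1, enqueue
    A->D: in-degree(D)=2, level(D)>=1
  process C: level=0
    C->D: in-degree(D)=1, level(D)>=1
  process B: level=1
    B->D: in-degree(D)=0, level(D)=2, enqueue
  process D: level=2
All levels: A:0, B:1, C:0, D:2
level(B) = 1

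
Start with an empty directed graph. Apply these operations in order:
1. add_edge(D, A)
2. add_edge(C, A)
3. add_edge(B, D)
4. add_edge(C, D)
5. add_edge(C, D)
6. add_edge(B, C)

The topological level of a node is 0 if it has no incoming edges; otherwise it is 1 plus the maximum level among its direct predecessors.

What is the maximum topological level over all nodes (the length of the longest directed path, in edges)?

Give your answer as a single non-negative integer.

Op 1: add_edge(D, A). Edges now: 1
Op 2: add_edge(C, A). Edges now: 2
Op 3: add_edge(B, D). Edges now: 3
Op 4: add_edge(C, D). Edges now: 4
Op 5: add_edge(C, D) (duplicate, no change). Edges now: 4
Op 6: add_edge(B, C). Edges now: 5
Compute levels (Kahn BFS):
  sources (in-degree 0): B
  process B: level=0
    B->C: in-degree(C)=0, level(C)=1, enqueue
    B->D: in-degree(D)=1, level(D)>=1
  process C: level=1
    C->A: in-degree(A)=1, level(A)>=2
    C->D: in-degree(D)=0, level(D)=2, enqueue
  process D: level=2
    D->A: in-degree(A)=0, level(A)=3, enqueue
  process A: level=3
All levels: A:3, B:0, C:1, D:2
max level = 3

Answer: 3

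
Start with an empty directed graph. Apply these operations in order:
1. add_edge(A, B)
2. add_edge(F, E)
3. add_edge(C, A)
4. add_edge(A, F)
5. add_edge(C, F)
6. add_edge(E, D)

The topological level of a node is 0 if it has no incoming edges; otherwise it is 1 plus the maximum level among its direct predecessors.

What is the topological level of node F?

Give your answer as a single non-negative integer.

Answer: 2

Derivation:
Op 1: add_edge(A, B). Edges now: 1
Op 2: add_edge(F, E). Edges now: 2
Op 3: add_edge(C, A). Edges now: 3
Op 4: add_edge(A, F). Edges now: 4
Op 5: add_edge(C, F). Edges now: 5
Op 6: add_edge(E, D). Edges now: 6
Compute levels (Kahn BFS):
  sources (in-degree 0): C
  process C: level=0
    C->A: in-degree(A)=0, level(A)=1, enqueue
    C->F: in-degree(F)=1, level(F)>=1
  process A: level=1
    A->B: in-degree(B)=0, level(B)=2, enqueue
    A->F: in-degree(F)=0, level(F)=2, enqueue
  process B: level=2
  process F: level=2
    F->E: in-degree(E)=0, level(E)=3, enqueue
  process E: level=3
    E->D: in-degree(D)=0, level(D)=4, enqueue
  process D: level=4
All levels: A:1, B:2, C:0, D:4, E:3, F:2
level(F) = 2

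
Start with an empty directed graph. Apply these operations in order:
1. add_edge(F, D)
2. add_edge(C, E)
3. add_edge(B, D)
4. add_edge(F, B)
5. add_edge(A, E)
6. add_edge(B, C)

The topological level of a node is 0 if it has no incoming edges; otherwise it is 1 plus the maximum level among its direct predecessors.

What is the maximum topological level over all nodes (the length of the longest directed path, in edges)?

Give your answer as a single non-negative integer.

Op 1: add_edge(F, D). Edges now: 1
Op 2: add_edge(C, E). Edges now: 2
Op 3: add_edge(B, D). Edges now: 3
Op 4: add_edge(F, B). Edges now: 4
Op 5: add_edge(A, E). Edges now: 5
Op 6: add_edge(B, C). Edges now: 6
Compute levels (Kahn BFS):
  sources (in-degree 0): A, F
  process A: level=0
    A->E: in-degree(E)=1, level(E)>=1
  process F: level=0
    F->B: in-degree(B)=0, level(B)=1, enqueue
    F->D: in-degree(D)=1, level(D)>=1
  process B: level=1
    B->C: in-degree(C)=0, level(C)=2, enqueue
    B->D: in-degree(D)=0, level(D)=2, enqueue
  process C: level=2
    C->E: in-degree(E)=0, level(E)=3, enqueue
  process D: level=2
  process E: level=3
All levels: A:0, B:1, C:2, D:2, E:3, F:0
max level = 3

Answer: 3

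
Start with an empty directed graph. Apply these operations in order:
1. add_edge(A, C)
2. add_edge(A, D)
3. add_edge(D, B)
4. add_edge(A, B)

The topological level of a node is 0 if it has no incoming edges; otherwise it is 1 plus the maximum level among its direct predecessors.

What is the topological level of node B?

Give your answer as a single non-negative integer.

Answer: 2

Derivation:
Op 1: add_edge(A, C). Edges now: 1
Op 2: add_edge(A, D). Edges now: 2
Op 3: add_edge(D, B). Edges now: 3
Op 4: add_edge(A, B). Edges now: 4
Compute levels (Kahn BFS):
  sources (in-degree 0): A
  process A: level=0
    A->B: in-degree(B)=1, level(B)>=1
    A->C: in-degree(C)=0, level(C)=1, enqueue
    A->D: in-degree(D)=0, level(D)=1, enqueue
  process C: level=1
  process D: level=1
    D->B: in-degree(B)=0, level(B)=2, enqueue
  process B: level=2
All levels: A:0, B:2, C:1, D:1
level(B) = 2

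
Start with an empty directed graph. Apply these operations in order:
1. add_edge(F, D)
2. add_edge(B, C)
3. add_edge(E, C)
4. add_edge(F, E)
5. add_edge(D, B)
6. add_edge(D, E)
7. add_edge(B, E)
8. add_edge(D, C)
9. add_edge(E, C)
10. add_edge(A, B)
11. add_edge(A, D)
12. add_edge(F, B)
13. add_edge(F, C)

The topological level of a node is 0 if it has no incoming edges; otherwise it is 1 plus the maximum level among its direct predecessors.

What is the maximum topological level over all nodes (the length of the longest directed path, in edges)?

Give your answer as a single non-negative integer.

Answer: 4

Derivation:
Op 1: add_edge(F, D). Edges now: 1
Op 2: add_edge(B, C). Edges now: 2
Op 3: add_edge(E, C). Edges now: 3
Op 4: add_edge(F, E). Edges now: 4
Op 5: add_edge(D, B). Edges now: 5
Op 6: add_edge(D, E). Edges now: 6
Op 7: add_edge(B, E). Edges now: 7
Op 8: add_edge(D, C). Edges now: 8
Op 9: add_edge(E, C) (duplicate, no change). Edges now: 8
Op 10: add_edge(A, B). Edges now: 9
Op 11: add_edge(A, D). Edges now: 10
Op 12: add_edge(F, B). Edges now: 11
Op 13: add_edge(F, C). Edges now: 12
Compute levels (Kahn BFS):
  sources (in-degree 0): A, F
  process A: level=0
    A->B: in-degree(B)=2, level(B)>=1
    A->D: in-degree(D)=1, level(D)>=1
  process F: level=0
    F->B: in-degree(B)=1, level(B)>=1
    F->C: in-degree(C)=3, level(C)>=1
    F->D: in-degree(D)=0, level(D)=1, enqueue
    F->E: in-degree(E)=2, level(E)>=1
  process D: level=1
    D->B: in-degree(B)=0, level(B)=2, enqueue
    D->C: in-degree(C)=2, level(C)>=2
    D->E: in-degree(E)=1, level(E)>=2
  process B: level=2
    B->C: in-degree(C)=1, level(C)>=3
    B->E: in-degree(E)=0, level(E)=3, enqueue
  process E: level=3
    E->C: in-degree(C)=0, level(C)=4, enqueue
  process C: level=4
All levels: A:0, B:2, C:4, D:1, E:3, F:0
max level = 4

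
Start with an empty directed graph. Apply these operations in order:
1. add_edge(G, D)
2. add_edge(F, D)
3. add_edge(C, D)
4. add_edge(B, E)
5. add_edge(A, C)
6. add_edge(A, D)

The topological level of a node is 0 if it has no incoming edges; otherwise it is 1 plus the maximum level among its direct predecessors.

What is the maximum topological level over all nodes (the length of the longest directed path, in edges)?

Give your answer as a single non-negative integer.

Op 1: add_edge(G, D). Edges now: 1
Op 2: add_edge(F, D). Edges now: 2
Op 3: add_edge(C, D). Edges now: 3
Op 4: add_edge(B, E). Edges now: 4
Op 5: add_edge(A, C). Edges now: 5
Op 6: add_edge(A, D). Edges now: 6
Compute levels (Kahn BFS):
  sources (in-degree 0): A, B, F, G
  process A: level=0
    A->C: in-degree(C)=0, level(C)=1, enqueue
    A->D: in-degree(D)=3, level(D)>=1
  process B: level=0
    B->E: in-degree(E)=0, level(E)=1, enqueue
  process F: level=0
    F->D: in-degree(D)=2, level(D)>=1
  process G: level=0
    G->D: in-degree(D)=1, level(D)>=1
  process C: level=1
    C->D: in-degree(D)=0, level(D)=2, enqueue
  process E: level=1
  process D: level=2
All levels: A:0, B:0, C:1, D:2, E:1, F:0, G:0
max level = 2

Answer: 2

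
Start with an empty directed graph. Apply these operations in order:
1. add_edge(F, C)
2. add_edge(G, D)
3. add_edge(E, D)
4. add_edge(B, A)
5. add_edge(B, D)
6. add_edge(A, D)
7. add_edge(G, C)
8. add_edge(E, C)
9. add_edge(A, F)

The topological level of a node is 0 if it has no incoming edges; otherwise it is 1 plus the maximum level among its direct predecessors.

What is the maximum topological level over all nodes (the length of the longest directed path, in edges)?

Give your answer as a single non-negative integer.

Answer: 3

Derivation:
Op 1: add_edge(F, C). Edges now: 1
Op 2: add_edge(G, D). Edges now: 2
Op 3: add_edge(E, D). Edges now: 3
Op 4: add_edge(B, A). Edges now: 4
Op 5: add_edge(B, D). Edges now: 5
Op 6: add_edge(A, D). Edges now: 6
Op 7: add_edge(G, C). Edges now: 7
Op 8: add_edge(E, C). Edges now: 8
Op 9: add_edge(A, F). Edges now: 9
Compute levels (Kahn BFS):
  sources (in-degree 0): B, E, G
  process B: level=0
    B->A: in-degree(A)=0, level(A)=1, enqueue
    B->D: in-degree(D)=3, level(D)>=1
  process E: level=0
    E->C: in-degree(C)=2, level(C)>=1
    E->D: in-degree(D)=2, level(D)>=1
  process G: level=0
    G->C: in-degree(C)=1, level(C)>=1
    G->D: in-degree(D)=1, level(D)>=1
  process A: level=1
    A->D: in-degree(D)=0, level(D)=2, enqueue
    A->F: in-degree(F)=0, level(F)=2, enqueue
  process D: level=2
  process F: level=2
    F->C: in-degree(C)=0, level(C)=3, enqueue
  process C: level=3
All levels: A:1, B:0, C:3, D:2, E:0, F:2, G:0
max level = 3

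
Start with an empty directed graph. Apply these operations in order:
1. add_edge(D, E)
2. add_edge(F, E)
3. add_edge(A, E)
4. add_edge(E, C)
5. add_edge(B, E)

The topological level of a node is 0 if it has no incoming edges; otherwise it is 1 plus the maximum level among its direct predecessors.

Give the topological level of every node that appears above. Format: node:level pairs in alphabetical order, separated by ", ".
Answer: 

Answer: A:0, B:0, C:2, D:0, E:1, F:0

Derivation:
Op 1: add_edge(D, E). Edges now: 1
Op 2: add_edge(F, E). Edges now: 2
Op 3: add_edge(A, E). Edges now: 3
Op 4: add_edge(E, C). Edges now: 4
Op 5: add_edge(B, E). Edges now: 5
Compute levels (Kahn BFS):
  sources (in-degree 0): A, B, D, F
  process A: level=0
    A->E: in-degree(E)=3, level(E)>=1
  process B: level=0
    B->E: in-degree(E)=2, level(E)>=1
  process D: level=0
    D->E: in-degree(E)=1, level(E)>=1
  process F: level=0
    F->E: in-degree(E)=0, level(E)=1, enqueue
  process E: level=1
    E->C: in-degree(C)=0, level(C)=2, enqueue
  process C: level=2
All levels: A:0, B:0, C:2, D:0, E:1, F:0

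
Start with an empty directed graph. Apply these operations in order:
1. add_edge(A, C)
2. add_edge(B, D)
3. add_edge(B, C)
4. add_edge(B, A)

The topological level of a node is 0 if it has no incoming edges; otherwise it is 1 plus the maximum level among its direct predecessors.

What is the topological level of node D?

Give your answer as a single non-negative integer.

Op 1: add_edge(A, C). Edges now: 1
Op 2: add_edge(B, D). Edges now: 2
Op 3: add_edge(B, C). Edges now: 3
Op 4: add_edge(B, A). Edges now: 4
Compute levels (Kahn BFS):
  sources (in-degree 0): B
  process B: level=0
    B->A: in-degree(A)=0, level(A)=1, enqueue
    B->C: in-degree(C)=1, level(C)>=1
    B->D: in-degree(D)=0, level(D)=1, enqueue
  process A: level=1
    A->C: in-degree(C)=0, level(C)=2, enqueue
  process D: level=1
  process C: level=2
All levels: A:1, B:0, C:2, D:1
level(D) = 1

Answer: 1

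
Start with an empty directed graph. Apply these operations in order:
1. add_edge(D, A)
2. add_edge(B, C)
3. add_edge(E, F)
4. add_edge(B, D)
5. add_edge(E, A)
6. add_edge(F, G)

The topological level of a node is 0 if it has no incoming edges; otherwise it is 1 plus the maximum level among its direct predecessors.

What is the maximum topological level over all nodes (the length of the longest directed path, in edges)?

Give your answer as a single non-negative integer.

Op 1: add_edge(D, A). Edges now: 1
Op 2: add_edge(B, C). Edges now: 2
Op 3: add_edge(E, F). Edges now: 3
Op 4: add_edge(B, D). Edges now: 4
Op 5: add_edge(E, A). Edges now: 5
Op 6: add_edge(F, G). Edges now: 6
Compute levels (Kahn BFS):
  sources (in-degree 0): B, E
  process B: level=0
    B->C: in-degree(C)=0, level(C)=1, enqueue
    B->D: in-degree(D)=0, level(D)=1, enqueue
  process E: level=0
    E->A: in-degree(A)=1, level(A)>=1
    E->F: in-degree(F)=0, level(F)=1, enqueue
  process C: level=1
  process D: level=1
    D->A: in-degree(A)=0, level(A)=2, enqueue
  process F: level=1
    F->G: in-degree(G)=0, level(G)=2, enqueue
  process A: level=2
  process G: level=2
All levels: A:2, B:0, C:1, D:1, E:0, F:1, G:2
max level = 2

Answer: 2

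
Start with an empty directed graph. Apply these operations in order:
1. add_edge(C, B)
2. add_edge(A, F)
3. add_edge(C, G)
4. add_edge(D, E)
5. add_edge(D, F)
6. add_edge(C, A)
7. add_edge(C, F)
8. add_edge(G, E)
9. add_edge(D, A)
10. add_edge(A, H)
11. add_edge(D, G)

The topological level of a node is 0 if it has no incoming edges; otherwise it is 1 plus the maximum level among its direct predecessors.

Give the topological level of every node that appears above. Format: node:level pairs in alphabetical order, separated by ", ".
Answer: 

Op 1: add_edge(C, B). Edges now: 1
Op 2: add_edge(A, F). Edges now: 2
Op 3: add_edge(C, G). Edges now: 3
Op 4: add_edge(D, E). Edges now: 4
Op 5: add_edge(D, F). Edges now: 5
Op 6: add_edge(C, A). Edges now: 6
Op 7: add_edge(C, F). Edges now: 7
Op 8: add_edge(G, E). Edges now: 8
Op 9: add_edge(D, A). Edges now: 9
Op 10: add_edge(A, H). Edges now: 10
Op 11: add_edge(D, G). Edges now: 11
Compute levels (Kahn BFS):
  sources (in-degree 0): C, D
  process C: level=0
    C->A: in-degree(A)=1, level(A)>=1
    C->B: in-degree(B)=0, level(B)=1, enqueue
    C->F: in-degree(F)=2, level(F)>=1
    C->G: in-degree(G)=1, level(G)>=1
  process D: level=0
    D->A: in-degree(A)=0, level(A)=1, enqueue
    D->E: in-degree(E)=1, level(E)>=1
    D->F: in-degree(F)=1, level(F)>=1
    D->G: in-degree(G)=0, level(G)=1, enqueue
  process B: level=1
  process A: level=1
    A->F: in-degree(F)=0, level(F)=2, enqueue
    A->H: in-degree(H)=0, level(H)=2, enqueue
  process G: level=1
    G->E: in-degree(E)=0, level(E)=2, enqueue
  process F: level=2
  process H: level=2
  process E: level=2
All levels: A:1, B:1, C:0, D:0, E:2, F:2, G:1, H:2

Answer: A:1, B:1, C:0, D:0, E:2, F:2, G:1, H:2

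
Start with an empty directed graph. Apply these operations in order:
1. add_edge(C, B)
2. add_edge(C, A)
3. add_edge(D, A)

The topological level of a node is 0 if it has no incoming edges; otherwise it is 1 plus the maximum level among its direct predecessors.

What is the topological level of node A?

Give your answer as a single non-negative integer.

Answer: 1

Derivation:
Op 1: add_edge(C, B). Edges now: 1
Op 2: add_edge(C, A). Edges now: 2
Op 3: add_edge(D, A). Edges now: 3
Compute levels (Kahn BFS):
  sources (in-degree 0): C, D
  process C: level=0
    C->A: in-degree(A)=1, level(A)>=1
    C->B: in-degree(B)=0, level(B)=1, enqueue
  process D: level=0
    D->A: in-degree(A)=0, level(A)=1, enqueue
  process B: level=1
  process A: level=1
All levels: A:1, B:1, C:0, D:0
level(A) = 1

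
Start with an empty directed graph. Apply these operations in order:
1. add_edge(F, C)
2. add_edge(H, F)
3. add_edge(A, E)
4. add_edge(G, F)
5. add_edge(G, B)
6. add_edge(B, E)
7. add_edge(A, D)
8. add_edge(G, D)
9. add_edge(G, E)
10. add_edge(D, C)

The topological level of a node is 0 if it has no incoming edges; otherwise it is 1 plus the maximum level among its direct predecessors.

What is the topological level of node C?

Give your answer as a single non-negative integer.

Answer: 2

Derivation:
Op 1: add_edge(F, C). Edges now: 1
Op 2: add_edge(H, F). Edges now: 2
Op 3: add_edge(A, E). Edges now: 3
Op 4: add_edge(G, F). Edges now: 4
Op 5: add_edge(G, B). Edges now: 5
Op 6: add_edge(B, E). Edges now: 6
Op 7: add_edge(A, D). Edges now: 7
Op 8: add_edge(G, D). Edges now: 8
Op 9: add_edge(G, E). Edges now: 9
Op 10: add_edge(D, C). Edges now: 10
Compute levels (Kahn BFS):
  sources (in-degree 0): A, G, H
  process A: level=0
    A->D: in-degree(D)=1, level(D)>=1
    A->E: in-degree(E)=2, level(E)>=1
  process G: level=0
    G->B: in-degree(B)=0, level(B)=1, enqueue
    G->D: in-degree(D)=0, level(D)=1, enqueue
    G->E: in-degree(E)=1, level(E)>=1
    G->F: in-degree(F)=1, level(F)>=1
  process H: level=0
    H->F: in-degree(F)=0, level(F)=1, enqueue
  process B: level=1
    B->E: in-degree(E)=0, level(E)=2, enqueue
  process D: level=1
    D->C: in-degree(C)=1, level(C)>=2
  process F: level=1
    F->C: in-degree(C)=0, level(C)=2, enqueue
  process E: level=2
  process C: level=2
All levels: A:0, B:1, C:2, D:1, E:2, F:1, G:0, H:0
level(C) = 2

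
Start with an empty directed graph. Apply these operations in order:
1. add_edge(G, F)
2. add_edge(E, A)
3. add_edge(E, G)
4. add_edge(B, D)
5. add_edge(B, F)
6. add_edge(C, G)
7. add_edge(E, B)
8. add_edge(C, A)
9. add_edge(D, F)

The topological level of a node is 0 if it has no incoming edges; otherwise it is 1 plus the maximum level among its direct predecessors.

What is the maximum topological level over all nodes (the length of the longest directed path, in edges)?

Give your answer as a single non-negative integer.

Answer: 3

Derivation:
Op 1: add_edge(G, F). Edges now: 1
Op 2: add_edge(E, A). Edges now: 2
Op 3: add_edge(E, G). Edges now: 3
Op 4: add_edge(B, D). Edges now: 4
Op 5: add_edge(B, F). Edges now: 5
Op 6: add_edge(C, G). Edges now: 6
Op 7: add_edge(E, B). Edges now: 7
Op 8: add_edge(C, A). Edges now: 8
Op 9: add_edge(D, F). Edges now: 9
Compute levels (Kahn BFS):
  sources (in-degree 0): C, E
  process C: level=0
    C->A: in-degree(A)=1, level(A)>=1
    C->G: in-degree(G)=1, level(G)>=1
  process E: level=0
    E->A: in-degree(A)=0, level(A)=1, enqueue
    E->B: in-degree(B)=0, level(B)=1, enqueue
    E->G: in-degree(G)=0, level(G)=1, enqueue
  process A: level=1
  process B: level=1
    B->D: in-degree(D)=0, level(D)=2, enqueue
    B->F: in-degree(F)=2, level(F)>=2
  process G: level=1
    G->F: in-degree(F)=1, level(F)>=2
  process D: level=2
    D->F: in-degree(F)=0, level(F)=3, enqueue
  process F: level=3
All levels: A:1, B:1, C:0, D:2, E:0, F:3, G:1
max level = 3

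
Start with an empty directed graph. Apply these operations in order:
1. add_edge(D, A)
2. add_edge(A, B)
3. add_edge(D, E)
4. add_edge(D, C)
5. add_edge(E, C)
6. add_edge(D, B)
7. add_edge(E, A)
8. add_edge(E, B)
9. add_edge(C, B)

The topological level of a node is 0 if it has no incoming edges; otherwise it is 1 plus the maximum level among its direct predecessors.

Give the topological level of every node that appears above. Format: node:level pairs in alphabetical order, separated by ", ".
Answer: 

Answer: A:2, B:3, C:2, D:0, E:1

Derivation:
Op 1: add_edge(D, A). Edges now: 1
Op 2: add_edge(A, B). Edges now: 2
Op 3: add_edge(D, E). Edges now: 3
Op 4: add_edge(D, C). Edges now: 4
Op 5: add_edge(E, C). Edges now: 5
Op 6: add_edge(D, B). Edges now: 6
Op 7: add_edge(E, A). Edges now: 7
Op 8: add_edge(E, B). Edges now: 8
Op 9: add_edge(C, B). Edges now: 9
Compute levels (Kahn BFS):
  sources (in-degree 0): D
  process D: level=0
    D->A: in-degree(A)=1, level(A)>=1
    D->B: in-degree(B)=3, level(B)>=1
    D->C: in-degree(C)=1, level(C)>=1
    D->E: in-degree(E)=0, level(E)=1, enqueue
  process E: level=1
    E->A: in-degree(A)=0, level(A)=2, enqueue
    E->B: in-degree(B)=2, level(B)>=2
    E->C: in-degree(C)=0, level(C)=2, enqueue
  process A: level=2
    A->B: in-degree(B)=1, level(B)>=3
  process C: level=2
    C->B: in-degree(B)=0, level(B)=3, enqueue
  process B: level=3
All levels: A:2, B:3, C:2, D:0, E:1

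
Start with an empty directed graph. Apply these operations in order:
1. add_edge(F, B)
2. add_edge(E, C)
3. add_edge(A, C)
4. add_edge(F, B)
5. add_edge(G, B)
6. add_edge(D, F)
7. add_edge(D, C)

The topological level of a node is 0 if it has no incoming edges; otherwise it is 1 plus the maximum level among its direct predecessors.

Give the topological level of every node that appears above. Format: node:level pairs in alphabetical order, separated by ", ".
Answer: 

Op 1: add_edge(F, B). Edges now: 1
Op 2: add_edge(E, C). Edges now: 2
Op 3: add_edge(A, C). Edges now: 3
Op 4: add_edge(F, B) (duplicate, no change). Edges now: 3
Op 5: add_edge(G, B). Edges now: 4
Op 6: add_edge(D, F). Edges now: 5
Op 7: add_edge(D, C). Edges now: 6
Compute levels (Kahn BFS):
  sources (in-degree 0): A, D, E, G
  process A: level=0
    A->C: in-degree(C)=2, level(C)>=1
  process D: level=0
    D->C: in-degree(C)=1, level(C)>=1
    D->F: in-degree(F)=0, level(F)=1, enqueue
  process E: level=0
    E->C: in-degree(C)=0, level(C)=1, enqueue
  process G: level=0
    G->B: in-degree(B)=1, level(B)>=1
  process F: level=1
    F->B: in-degree(B)=0, level(B)=2, enqueue
  process C: level=1
  process B: level=2
All levels: A:0, B:2, C:1, D:0, E:0, F:1, G:0

Answer: A:0, B:2, C:1, D:0, E:0, F:1, G:0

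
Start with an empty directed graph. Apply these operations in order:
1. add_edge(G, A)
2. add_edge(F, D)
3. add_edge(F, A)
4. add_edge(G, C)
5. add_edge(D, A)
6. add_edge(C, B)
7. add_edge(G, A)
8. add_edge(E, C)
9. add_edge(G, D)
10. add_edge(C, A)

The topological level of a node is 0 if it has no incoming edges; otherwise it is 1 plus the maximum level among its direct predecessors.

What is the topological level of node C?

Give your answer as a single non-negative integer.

Op 1: add_edge(G, A). Edges now: 1
Op 2: add_edge(F, D). Edges now: 2
Op 3: add_edge(F, A). Edges now: 3
Op 4: add_edge(G, C). Edges now: 4
Op 5: add_edge(D, A). Edges now: 5
Op 6: add_edge(C, B). Edges now: 6
Op 7: add_edge(G, A) (duplicate, no change). Edges now: 6
Op 8: add_edge(E, C). Edges now: 7
Op 9: add_edge(G, D). Edges now: 8
Op 10: add_edge(C, A). Edges now: 9
Compute levels (Kahn BFS):
  sources (in-degree 0): E, F, G
  process E: level=0
    E->C: in-degree(C)=1, level(C)>=1
  process F: level=0
    F->A: in-degree(A)=3, level(A)>=1
    F->D: in-degree(D)=1, level(D)>=1
  process G: level=0
    G->A: in-degree(A)=2, level(A)>=1
    G->C: in-degree(C)=0, level(C)=1, enqueue
    G->D: in-degree(D)=0, level(D)=1, enqueue
  process C: level=1
    C->A: in-degree(A)=1, level(A)>=2
    C->B: in-degree(B)=0, level(B)=2, enqueue
  process D: level=1
    D->A: in-degree(A)=0, level(A)=2, enqueue
  process B: level=2
  process A: level=2
All levels: A:2, B:2, C:1, D:1, E:0, F:0, G:0
level(C) = 1

Answer: 1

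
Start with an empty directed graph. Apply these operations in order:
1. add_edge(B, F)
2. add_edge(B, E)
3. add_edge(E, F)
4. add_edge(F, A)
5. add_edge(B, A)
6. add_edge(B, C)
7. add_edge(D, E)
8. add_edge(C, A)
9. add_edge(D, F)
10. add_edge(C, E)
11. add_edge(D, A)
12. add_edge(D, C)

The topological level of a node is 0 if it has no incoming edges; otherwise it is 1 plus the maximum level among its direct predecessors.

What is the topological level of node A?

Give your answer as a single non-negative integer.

Op 1: add_edge(B, F). Edges now: 1
Op 2: add_edge(B, E). Edges now: 2
Op 3: add_edge(E, F). Edges now: 3
Op 4: add_edge(F, A). Edges now: 4
Op 5: add_edge(B, A). Edges now: 5
Op 6: add_edge(B, C). Edges now: 6
Op 7: add_edge(D, E). Edges now: 7
Op 8: add_edge(C, A). Edges now: 8
Op 9: add_edge(D, F). Edges now: 9
Op 10: add_edge(C, E). Edges now: 10
Op 11: add_edge(D, A). Edges now: 11
Op 12: add_edge(D, C). Edges now: 12
Compute levels (Kahn BFS):
  sources (in-degree 0): B, D
  process B: level=0
    B->A: in-degree(A)=3, level(A)>=1
    B->C: in-degree(C)=1, level(C)>=1
    B->E: in-degree(E)=2, level(E)>=1
    B->F: in-degree(F)=2, level(F)>=1
  process D: level=0
    D->A: in-degree(A)=2, level(A)>=1
    D->C: in-degree(C)=0, level(C)=1, enqueue
    D->E: in-degree(E)=1, level(E)>=1
    D->F: in-degree(F)=1, level(F)>=1
  process C: level=1
    C->A: in-degree(A)=1, level(A)>=2
    C->E: in-degree(E)=0, level(E)=2, enqueue
  process E: level=2
    E->F: in-degree(F)=0, level(F)=3, enqueue
  process F: level=3
    F->A: in-degree(A)=0, level(A)=4, enqueue
  process A: level=4
All levels: A:4, B:0, C:1, D:0, E:2, F:3
level(A) = 4

Answer: 4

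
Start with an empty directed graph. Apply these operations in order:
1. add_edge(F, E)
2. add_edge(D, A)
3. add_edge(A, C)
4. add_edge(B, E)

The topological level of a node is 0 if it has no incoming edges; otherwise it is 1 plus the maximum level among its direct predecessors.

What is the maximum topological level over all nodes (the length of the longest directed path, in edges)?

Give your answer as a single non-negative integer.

Answer: 2

Derivation:
Op 1: add_edge(F, E). Edges now: 1
Op 2: add_edge(D, A). Edges now: 2
Op 3: add_edge(A, C). Edges now: 3
Op 4: add_edge(B, E). Edges now: 4
Compute levels (Kahn BFS):
  sources (in-degree 0): B, D, F
  process B: level=0
    B->E: in-degree(E)=1, level(E)>=1
  process D: level=0
    D->A: in-degree(A)=0, level(A)=1, enqueue
  process F: level=0
    F->E: in-degree(E)=0, level(E)=1, enqueue
  process A: level=1
    A->C: in-degree(C)=0, level(C)=2, enqueue
  process E: level=1
  process C: level=2
All levels: A:1, B:0, C:2, D:0, E:1, F:0
max level = 2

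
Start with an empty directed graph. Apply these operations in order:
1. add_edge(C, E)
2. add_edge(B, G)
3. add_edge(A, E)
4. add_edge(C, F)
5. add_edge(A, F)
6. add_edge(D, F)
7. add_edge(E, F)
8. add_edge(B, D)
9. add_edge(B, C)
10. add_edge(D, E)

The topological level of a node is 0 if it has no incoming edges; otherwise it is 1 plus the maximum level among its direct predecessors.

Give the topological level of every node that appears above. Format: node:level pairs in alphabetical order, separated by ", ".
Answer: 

Op 1: add_edge(C, E). Edges now: 1
Op 2: add_edge(B, G). Edges now: 2
Op 3: add_edge(A, E). Edges now: 3
Op 4: add_edge(C, F). Edges now: 4
Op 5: add_edge(A, F). Edges now: 5
Op 6: add_edge(D, F). Edges now: 6
Op 7: add_edge(E, F). Edges now: 7
Op 8: add_edge(B, D). Edges now: 8
Op 9: add_edge(B, C). Edges now: 9
Op 10: add_edge(D, E). Edges now: 10
Compute levels (Kahn BFS):
  sources (in-degree 0): A, B
  process A: level=0
    A->E: in-degree(E)=2, level(E)>=1
    A->F: in-degree(F)=3, level(F)>=1
  process B: level=0
    B->C: in-degree(C)=0, level(C)=1, enqueue
    B->D: in-degree(D)=0, level(D)=1, enqueue
    B->G: in-degree(G)=0, level(G)=1, enqueue
  process C: level=1
    C->E: in-degree(E)=1, level(E)>=2
    C->F: in-degree(F)=2, level(F)>=2
  process D: level=1
    D->E: in-degree(E)=0, level(E)=2, enqueue
    D->F: in-degree(F)=1, level(F)>=2
  process G: level=1
  process E: level=2
    E->F: in-degree(F)=0, level(F)=3, enqueue
  process F: level=3
All levels: A:0, B:0, C:1, D:1, E:2, F:3, G:1

Answer: A:0, B:0, C:1, D:1, E:2, F:3, G:1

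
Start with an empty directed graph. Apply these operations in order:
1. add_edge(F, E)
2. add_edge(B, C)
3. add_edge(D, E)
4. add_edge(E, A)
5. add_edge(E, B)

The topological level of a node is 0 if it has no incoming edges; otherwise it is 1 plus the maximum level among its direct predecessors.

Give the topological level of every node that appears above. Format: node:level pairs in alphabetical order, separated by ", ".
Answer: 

Answer: A:2, B:2, C:3, D:0, E:1, F:0

Derivation:
Op 1: add_edge(F, E). Edges now: 1
Op 2: add_edge(B, C). Edges now: 2
Op 3: add_edge(D, E). Edges now: 3
Op 4: add_edge(E, A). Edges now: 4
Op 5: add_edge(E, B). Edges now: 5
Compute levels (Kahn BFS):
  sources (in-degree 0): D, F
  process D: level=0
    D->E: in-degree(E)=1, level(E)>=1
  process F: level=0
    F->E: in-degree(E)=0, level(E)=1, enqueue
  process E: level=1
    E->A: in-degree(A)=0, level(A)=2, enqueue
    E->B: in-degree(B)=0, level(B)=2, enqueue
  process A: level=2
  process B: level=2
    B->C: in-degree(C)=0, level(C)=3, enqueue
  process C: level=3
All levels: A:2, B:2, C:3, D:0, E:1, F:0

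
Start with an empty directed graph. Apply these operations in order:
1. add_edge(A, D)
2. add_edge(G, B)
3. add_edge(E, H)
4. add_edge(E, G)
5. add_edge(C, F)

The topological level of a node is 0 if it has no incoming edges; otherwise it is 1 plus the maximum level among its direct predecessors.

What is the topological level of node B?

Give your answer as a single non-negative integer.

Answer: 2

Derivation:
Op 1: add_edge(A, D). Edges now: 1
Op 2: add_edge(G, B). Edges now: 2
Op 3: add_edge(E, H). Edges now: 3
Op 4: add_edge(E, G). Edges now: 4
Op 5: add_edge(C, F). Edges now: 5
Compute levels (Kahn BFS):
  sources (in-degree 0): A, C, E
  process A: level=0
    A->D: in-degree(D)=0, level(D)=1, enqueue
  process C: level=0
    C->F: in-degree(F)=0, level(F)=1, enqueue
  process E: level=0
    E->G: in-degree(G)=0, level(G)=1, enqueue
    E->H: in-degree(H)=0, level(H)=1, enqueue
  process D: level=1
  process F: level=1
  process G: level=1
    G->B: in-degree(B)=0, level(B)=2, enqueue
  process H: level=1
  process B: level=2
All levels: A:0, B:2, C:0, D:1, E:0, F:1, G:1, H:1
level(B) = 2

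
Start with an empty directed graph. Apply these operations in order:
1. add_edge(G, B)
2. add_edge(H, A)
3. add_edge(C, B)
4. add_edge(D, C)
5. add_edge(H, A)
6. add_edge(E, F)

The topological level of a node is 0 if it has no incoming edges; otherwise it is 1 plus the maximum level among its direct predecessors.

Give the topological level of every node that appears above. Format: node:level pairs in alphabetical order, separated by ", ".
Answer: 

Answer: A:1, B:2, C:1, D:0, E:0, F:1, G:0, H:0

Derivation:
Op 1: add_edge(G, B). Edges now: 1
Op 2: add_edge(H, A). Edges now: 2
Op 3: add_edge(C, B). Edges now: 3
Op 4: add_edge(D, C). Edges now: 4
Op 5: add_edge(H, A) (duplicate, no change). Edges now: 4
Op 6: add_edge(E, F). Edges now: 5
Compute levels (Kahn BFS):
  sources (in-degree 0): D, E, G, H
  process D: level=0
    D->C: in-degree(C)=0, level(C)=1, enqueue
  process E: level=0
    E->F: in-degree(F)=0, level(F)=1, enqueue
  process G: level=0
    G->B: in-degree(B)=1, level(B)>=1
  process H: level=0
    H->A: in-degree(A)=0, level(A)=1, enqueue
  process C: level=1
    C->B: in-degree(B)=0, level(B)=2, enqueue
  process F: level=1
  process A: level=1
  process B: level=2
All levels: A:1, B:2, C:1, D:0, E:0, F:1, G:0, H:0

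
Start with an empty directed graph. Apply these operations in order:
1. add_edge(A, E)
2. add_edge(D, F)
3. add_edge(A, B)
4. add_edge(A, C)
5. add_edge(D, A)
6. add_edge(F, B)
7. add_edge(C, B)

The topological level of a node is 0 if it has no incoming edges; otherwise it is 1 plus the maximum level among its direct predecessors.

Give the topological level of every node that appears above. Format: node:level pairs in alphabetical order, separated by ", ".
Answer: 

Answer: A:1, B:3, C:2, D:0, E:2, F:1

Derivation:
Op 1: add_edge(A, E). Edges now: 1
Op 2: add_edge(D, F). Edges now: 2
Op 3: add_edge(A, B). Edges now: 3
Op 4: add_edge(A, C). Edges now: 4
Op 5: add_edge(D, A). Edges now: 5
Op 6: add_edge(F, B). Edges now: 6
Op 7: add_edge(C, B). Edges now: 7
Compute levels (Kahn BFS):
  sources (in-degree 0): D
  process D: level=0
    D->A: in-degree(A)=0, level(A)=1, enqueue
    D->F: in-degree(F)=0, level(F)=1, enqueue
  process A: level=1
    A->B: in-degree(B)=2, level(B)>=2
    A->C: in-degree(C)=0, level(C)=2, enqueue
    A->E: in-degree(E)=0, level(E)=2, enqueue
  process F: level=1
    F->B: in-degree(B)=1, level(B)>=2
  process C: level=2
    C->B: in-degree(B)=0, level(B)=3, enqueue
  process E: level=2
  process B: level=3
All levels: A:1, B:3, C:2, D:0, E:2, F:1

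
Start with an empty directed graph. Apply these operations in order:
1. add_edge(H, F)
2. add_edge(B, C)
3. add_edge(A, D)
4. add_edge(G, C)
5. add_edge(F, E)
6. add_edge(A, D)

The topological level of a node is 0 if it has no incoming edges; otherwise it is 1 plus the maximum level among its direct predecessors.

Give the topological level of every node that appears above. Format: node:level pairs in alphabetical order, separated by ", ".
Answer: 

Answer: A:0, B:0, C:1, D:1, E:2, F:1, G:0, H:0

Derivation:
Op 1: add_edge(H, F). Edges now: 1
Op 2: add_edge(B, C). Edges now: 2
Op 3: add_edge(A, D). Edges now: 3
Op 4: add_edge(G, C). Edges now: 4
Op 5: add_edge(F, E). Edges now: 5
Op 6: add_edge(A, D) (duplicate, no change). Edges now: 5
Compute levels (Kahn BFS):
  sources (in-degree 0): A, B, G, H
  process A: level=0
    A->D: in-degree(D)=0, level(D)=1, enqueue
  process B: level=0
    B->C: in-degree(C)=1, level(C)>=1
  process G: level=0
    G->C: in-degree(C)=0, level(C)=1, enqueue
  process H: level=0
    H->F: in-degree(F)=0, level(F)=1, enqueue
  process D: level=1
  process C: level=1
  process F: level=1
    F->E: in-degree(E)=0, level(E)=2, enqueue
  process E: level=2
All levels: A:0, B:0, C:1, D:1, E:2, F:1, G:0, H:0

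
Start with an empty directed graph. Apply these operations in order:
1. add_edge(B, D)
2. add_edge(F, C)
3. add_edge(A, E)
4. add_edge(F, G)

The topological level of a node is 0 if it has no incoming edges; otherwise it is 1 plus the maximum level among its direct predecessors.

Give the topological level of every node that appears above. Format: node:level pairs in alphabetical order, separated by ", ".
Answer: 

Answer: A:0, B:0, C:1, D:1, E:1, F:0, G:1

Derivation:
Op 1: add_edge(B, D). Edges now: 1
Op 2: add_edge(F, C). Edges now: 2
Op 3: add_edge(A, E). Edges now: 3
Op 4: add_edge(F, G). Edges now: 4
Compute levels (Kahn BFS):
  sources (in-degree 0): A, B, F
  process A: level=0
    A->E: in-degree(E)=0, level(E)=1, enqueue
  process B: level=0
    B->D: in-degree(D)=0, level(D)=1, enqueue
  process F: level=0
    F->C: in-degree(C)=0, level(C)=1, enqueue
    F->G: in-degree(G)=0, level(G)=1, enqueue
  process E: level=1
  process D: level=1
  process C: level=1
  process G: level=1
All levels: A:0, B:0, C:1, D:1, E:1, F:0, G:1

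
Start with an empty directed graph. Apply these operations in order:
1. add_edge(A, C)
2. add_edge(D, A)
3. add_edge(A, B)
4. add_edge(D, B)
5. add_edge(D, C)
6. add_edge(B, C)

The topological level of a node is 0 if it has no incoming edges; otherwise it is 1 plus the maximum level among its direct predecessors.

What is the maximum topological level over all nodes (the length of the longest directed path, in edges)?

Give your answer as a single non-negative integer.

Answer: 3

Derivation:
Op 1: add_edge(A, C). Edges now: 1
Op 2: add_edge(D, A). Edges now: 2
Op 3: add_edge(A, B). Edges now: 3
Op 4: add_edge(D, B). Edges now: 4
Op 5: add_edge(D, C). Edges now: 5
Op 6: add_edge(B, C). Edges now: 6
Compute levels (Kahn BFS):
  sources (in-degree 0): D
  process D: level=0
    D->A: in-degree(A)=0, level(A)=1, enqueue
    D->B: in-degree(B)=1, level(B)>=1
    D->C: in-degree(C)=2, level(C)>=1
  process A: level=1
    A->B: in-degree(B)=0, level(B)=2, enqueue
    A->C: in-degree(C)=1, level(C)>=2
  process B: level=2
    B->C: in-degree(C)=0, level(C)=3, enqueue
  process C: level=3
All levels: A:1, B:2, C:3, D:0
max level = 3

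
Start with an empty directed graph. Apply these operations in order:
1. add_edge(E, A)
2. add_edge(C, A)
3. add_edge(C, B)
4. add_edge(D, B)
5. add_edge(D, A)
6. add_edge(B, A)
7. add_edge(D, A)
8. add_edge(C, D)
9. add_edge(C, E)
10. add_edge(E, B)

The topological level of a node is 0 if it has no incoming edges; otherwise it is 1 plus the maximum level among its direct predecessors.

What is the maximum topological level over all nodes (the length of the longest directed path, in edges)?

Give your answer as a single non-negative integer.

Answer: 3

Derivation:
Op 1: add_edge(E, A). Edges now: 1
Op 2: add_edge(C, A). Edges now: 2
Op 3: add_edge(C, B). Edges now: 3
Op 4: add_edge(D, B). Edges now: 4
Op 5: add_edge(D, A). Edges now: 5
Op 6: add_edge(B, A). Edges now: 6
Op 7: add_edge(D, A) (duplicate, no change). Edges now: 6
Op 8: add_edge(C, D). Edges now: 7
Op 9: add_edge(C, E). Edges now: 8
Op 10: add_edge(E, B). Edges now: 9
Compute levels (Kahn BFS):
  sources (in-degree 0): C
  process C: level=0
    C->A: in-degree(A)=3, level(A)>=1
    C->B: in-degree(B)=2, level(B)>=1
    C->D: in-degree(D)=0, level(D)=1, enqueue
    C->E: in-degree(E)=0, level(E)=1, enqueue
  process D: level=1
    D->A: in-degree(A)=2, level(A)>=2
    D->B: in-degree(B)=1, level(B)>=2
  process E: level=1
    E->A: in-degree(A)=1, level(A)>=2
    E->B: in-degree(B)=0, level(B)=2, enqueue
  process B: level=2
    B->A: in-degree(A)=0, level(A)=3, enqueue
  process A: level=3
All levels: A:3, B:2, C:0, D:1, E:1
max level = 3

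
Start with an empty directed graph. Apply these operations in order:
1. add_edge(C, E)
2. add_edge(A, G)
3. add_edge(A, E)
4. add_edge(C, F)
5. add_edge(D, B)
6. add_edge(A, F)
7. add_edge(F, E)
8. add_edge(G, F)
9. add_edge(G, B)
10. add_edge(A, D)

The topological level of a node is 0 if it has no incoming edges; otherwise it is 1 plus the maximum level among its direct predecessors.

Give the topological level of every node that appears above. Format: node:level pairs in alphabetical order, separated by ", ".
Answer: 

Op 1: add_edge(C, E). Edges now: 1
Op 2: add_edge(A, G). Edges now: 2
Op 3: add_edge(A, E). Edges now: 3
Op 4: add_edge(C, F). Edges now: 4
Op 5: add_edge(D, B). Edges now: 5
Op 6: add_edge(A, F). Edges now: 6
Op 7: add_edge(F, E). Edges now: 7
Op 8: add_edge(G, F). Edges now: 8
Op 9: add_edge(G, B). Edges now: 9
Op 10: add_edge(A, D). Edges now: 10
Compute levels (Kahn BFS):
  sources (in-degree 0): A, C
  process A: level=0
    A->D: in-degree(D)=0, level(D)=1, enqueue
    A->E: in-degree(E)=2, level(E)>=1
    A->F: in-degree(F)=2, level(F)>=1
    A->G: in-degree(G)=0, level(G)=1, enqueue
  process C: level=0
    C->E: in-degree(E)=1, level(E)>=1
    C->F: in-degree(F)=1, level(F)>=1
  process D: level=1
    D->B: in-degree(B)=1, level(B)>=2
  process G: level=1
    G->B: in-degree(B)=0, level(B)=2, enqueue
    G->F: in-degree(F)=0, level(F)=2, enqueue
  process B: level=2
  process F: level=2
    F->E: in-degree(E)=0, level(E)=3, enqueue
  process E: level=3
All levels: A:0, B:2, C:0, D:1, E:3, F:2, G:1

Answer: A:0, B:2, C:0, D:1, E:3, F:2, G:1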